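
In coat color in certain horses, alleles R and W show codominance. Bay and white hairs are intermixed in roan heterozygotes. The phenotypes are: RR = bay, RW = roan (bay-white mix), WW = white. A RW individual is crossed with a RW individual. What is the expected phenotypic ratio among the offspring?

Punnett square for RW × RW:
Offspring genotypes: 1 RR, 2 RW, 1 WW
Phenotype counts: 1 bay, 2 roan (bay-white mix), 1 white
Ratio: 1 bay : 2 roan (bay-white mix) : 1 white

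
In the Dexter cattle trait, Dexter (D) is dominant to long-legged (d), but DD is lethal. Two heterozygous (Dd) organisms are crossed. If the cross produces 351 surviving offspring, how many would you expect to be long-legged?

Cross: Dd × Dd
Punnett square offspring (before lethality): 1 DD, 2 Dd, 1 dd
The DD genotype is lethal (embryos die); surviving offspring: 2 Dd, 1 dd
long-legged: 1 out of 3 → fraction 1/3
Expected count = 1/3 × 351 = 117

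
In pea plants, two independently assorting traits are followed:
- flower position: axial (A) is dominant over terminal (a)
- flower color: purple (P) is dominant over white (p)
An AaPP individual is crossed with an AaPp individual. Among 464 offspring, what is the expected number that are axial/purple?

Dihybrid cross AaPP × AaPp — consider each gene separately:
flower position: Aa × Aa → 1 AA, 2 Aa, 1 aa → 3 A_ : 1 aa (out of 4)
flower color: PP × Pp → 2 PP, 2 Pp → 4 P_ (out of 4)
Combine (counts out of 4 × 4 = 16): axial/purple (A_P_) = 3×4 = 12; terminal/purple (aaP_) = 1×4 = 4
Phenotype counts (out of 16): 12 axial/purple, 4 terminal/purple
axial/purple: 12 out of 16 → fraction 3/4
Expected count = 3/4 × 464 = 348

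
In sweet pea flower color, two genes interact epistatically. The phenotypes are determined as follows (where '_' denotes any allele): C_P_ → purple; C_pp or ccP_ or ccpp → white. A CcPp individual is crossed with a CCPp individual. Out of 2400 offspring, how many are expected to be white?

Cross: CcPp × CCPp — consider each gene separately:
C gene: Cc × CC → 2 CC, 2 Cc → 4 C_ (out of 4)
P gene: Pp × Pp → 1 PP, 2 Pp, 1 pp → 3 P_ : 1 pp (out of 4)
Genotype classes (out of 4 × 4 = 16): C_P_ = 4×3 = 12; C_pp = 4×1 = 4
Apply the phenotype rules: C_P_ (12) → purple; C_pp (4) → white
Phenotype counts (out of 16): 12 purple, 4 white
white: 4 out of 16 → fraction 1/4
Expected count = 1/4 × 2400 = 600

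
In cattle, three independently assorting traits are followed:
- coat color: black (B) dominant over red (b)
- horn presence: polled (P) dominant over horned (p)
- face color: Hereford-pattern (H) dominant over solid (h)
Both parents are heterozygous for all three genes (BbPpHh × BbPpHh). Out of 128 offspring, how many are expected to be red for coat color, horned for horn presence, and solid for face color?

Trihybrid cross: BbPpHh × BbPpHh
Each trait segregates independently with a 3:1 phenotypic ratio, so each gene contributes 3/4 (dominant) or 1/4 (recessive).
Target: red (coat color), horned (horn presence), solid (face color)
Probability = product of independent per-trait probabilities
= 1/4 × 1/4 × 1/4 = 1/64
Expected count = 1/64 × 128 = 2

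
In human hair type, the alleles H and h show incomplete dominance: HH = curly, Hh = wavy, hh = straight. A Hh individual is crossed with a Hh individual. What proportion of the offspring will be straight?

Punnett square for Hh × Hh:
Offspring genotypes: 1 HH, 2 Hh, 1 hh
Phenotype counts: 1 curly, 2 wavy, 1 straight
straight: 1 out of 4
Probability: 1/4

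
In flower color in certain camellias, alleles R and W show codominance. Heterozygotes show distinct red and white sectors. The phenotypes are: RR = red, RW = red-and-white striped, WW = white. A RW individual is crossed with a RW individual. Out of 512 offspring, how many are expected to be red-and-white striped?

Punnett square for RW × RW:
Offspring genotypes: 1 RR, 2 RW, 1 WW
Phenotype counts: 1 red, 2 red-and-white striped, 1 white
red-and-white striped: 2 out of 4 → fraction 1/2
Expected count = 1/2 × 512 = 256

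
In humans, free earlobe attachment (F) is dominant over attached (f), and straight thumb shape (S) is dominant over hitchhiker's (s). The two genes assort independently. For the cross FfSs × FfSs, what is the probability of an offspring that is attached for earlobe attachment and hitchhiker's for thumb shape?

Dihybrid cross FfSs × FfSs — consider each gene separately:
earlobe attachment: Ff × Ff → 1 FF, 2 Ff, 1 ff → 3 F_ : 1 ff (out of 4)
thumb shape: Ss × Ss → 1 SS, 2 Ss, 1 ss → 3 S_ : 1 ss (out of 4)
Looking for: attached (ff) and hitchhiker's (ss)
P(attached) = 1/4, P(hitchhiker's) = 1/4
P(both) = 1/4 × 1/4 = 1/16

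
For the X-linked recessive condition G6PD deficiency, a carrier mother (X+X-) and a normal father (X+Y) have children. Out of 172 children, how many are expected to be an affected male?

Cross: X+X- × X+Y
Offspring: 1 X+X+, 1 X+Y, 1 X+X-, 1 X-Y
Probability of an affected male: 1/4
Expected count = 1/4 × 172 = 43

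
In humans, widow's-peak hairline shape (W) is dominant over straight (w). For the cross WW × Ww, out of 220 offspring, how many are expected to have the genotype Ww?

Punnett square for WW × Ww:
Offspring genotypes: 2 WW, 2 Ww
Total offspring: 4
Count with target: 2
Probability: 2/4 = 1/2
Expected count = 1/2 × 220 = 110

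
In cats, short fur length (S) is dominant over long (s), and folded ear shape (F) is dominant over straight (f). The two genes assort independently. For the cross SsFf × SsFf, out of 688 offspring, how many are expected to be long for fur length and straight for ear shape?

Dihybrid cross SsFf × SsFf — consider each gene separately:
fur length: Ss × Ss → 1 SS, 2 Ss, 1 ss → 3 S_ : 1 ss (out of 4)
ear shape: Ff × Ff → 1 FF, 2 Ff, 1 ff → 3 F_ : 1 ff (out of 4)
Looking for: long (ss) and straight (ff)
P(long) = 1/4, P(straight) = 1/4
P(both) = 1/4 × 1/4 = 1/16
Expected count = 1/16 × 688 = 43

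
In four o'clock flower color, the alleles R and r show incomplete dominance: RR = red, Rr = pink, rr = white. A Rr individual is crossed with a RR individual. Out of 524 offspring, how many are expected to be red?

Punnett square for Rr × RR:
Offspring genotypes: 2 RR, 2 Rr
Phenotype counts: 2 red, 2 pink
red: 2 out of 4 → fraction 1/2
Expected count = 1/2 × 524 = 262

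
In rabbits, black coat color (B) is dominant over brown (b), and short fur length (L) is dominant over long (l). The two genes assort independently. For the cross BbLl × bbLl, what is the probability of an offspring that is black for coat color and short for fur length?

Dihybrid cross BbLl × bbLl — consider each gene separately:
coat color: Bb × bb → 2 Bb, 2 bb → 2 B_ : 2 bb (out of 4)
fur length: Ll × Ll → 1 LL, 2 Ll, 1 ll → 3 L_ : 1 ll (out of 4)
Looking for: black (B_) and short (L_)
P(black) = 2/4, P(short) = 3/4
P(both) = 2/4 × 3/4 = 6/16 = 3/8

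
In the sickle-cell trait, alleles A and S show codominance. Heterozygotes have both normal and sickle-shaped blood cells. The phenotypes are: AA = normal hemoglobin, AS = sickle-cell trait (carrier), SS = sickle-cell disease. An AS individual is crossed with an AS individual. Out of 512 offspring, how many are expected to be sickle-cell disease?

Punnett square for AS × AS:
Offspring genotypes: 1 AA, 2 AS, 1 SS
Phenotype counts: 1 normal hemoglobin, 2 sickle-cell trait (carrier), 1 sickle-cell disease
sickle-cell disease: 1 out of 4 → fraction 1/4
Expected count = 1/4 × 512 = 128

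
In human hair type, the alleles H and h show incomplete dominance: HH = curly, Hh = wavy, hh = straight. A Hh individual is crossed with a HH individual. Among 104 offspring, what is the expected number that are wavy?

Punnett square for Hh × HH:
Offspring genotypes: 2 HH, 2 Hh
Phenotype counts: 2 curly, 2 wavy
wavy: 2 out of 4 → fraction 1/2
Expected count = 1/2 × 104 = 52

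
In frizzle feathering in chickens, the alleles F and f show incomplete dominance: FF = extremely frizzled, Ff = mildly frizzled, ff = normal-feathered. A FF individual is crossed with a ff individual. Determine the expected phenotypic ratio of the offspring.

Punnett square for FF × ff:
Offspring genotypes: 4 Ff
Phenotype counts: 4 mildly frizzled
Ratio: all mildly frizzled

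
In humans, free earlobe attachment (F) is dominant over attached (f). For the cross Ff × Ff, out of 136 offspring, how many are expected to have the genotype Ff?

Punnett square for Ff × Ff:
Offspring genotypes: 1 FF, 2 Ff, 1 ff
Total offspring: 4
Count with target: 2
Probability: 2/4 = 1/2
Expected count = 1/2 × 136 = 68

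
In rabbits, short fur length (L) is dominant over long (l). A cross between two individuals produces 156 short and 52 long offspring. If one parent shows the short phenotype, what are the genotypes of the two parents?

Observed offspring: 156 short, 52 long
The observed ratio simplifies to 3:1. Long (ll) offspring appear, so each parent must contribute one l allele. The parent stated to show short carries L, so it is Ll. The other parent is then either Ll or ll: Ll × ll would give a 1:1 split, whereas Ll × Ll gives 3:1 — matching the data. So both parents are heterozygous (Ll × Ll).
Parent genotypes: Ll × Ll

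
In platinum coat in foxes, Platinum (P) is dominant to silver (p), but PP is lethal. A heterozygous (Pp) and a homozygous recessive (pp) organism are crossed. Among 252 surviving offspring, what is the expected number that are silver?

Cross: Pp × pp
Punnett square offspring (before lethality): 2 Pp, 2 pp
No PP offspring are produced in this cross.
silver: 2 out of 4 → fraction 1/2
Expected count = 1/2 × 252 = 126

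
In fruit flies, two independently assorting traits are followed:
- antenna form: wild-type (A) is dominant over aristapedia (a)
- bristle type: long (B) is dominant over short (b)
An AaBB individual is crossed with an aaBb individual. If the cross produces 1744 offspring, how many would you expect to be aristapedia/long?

Dihybrid cross AaBB × aaBb — consider each gene separately:
antenna form: Aa × aa → 2 Aa, 2 aa → 2 A_ : 2 aa (out of 4)
bristle type: BB × Bb → 2 BB, 2 Bb → 4 B_ (out of 4)
Combine (counts out of 4 × 4 = 16): wild-type/long (A_B_) = 2×4 = 8; aristapedia/long (aaB_) = 2×4 = 8
Phenotype counts (out of 16): 8 wild-type/long, 8 aristapedia/long
aristapedia/long: 8 out of 16 → fraction 1/2
Expected count = 1/2 × 1744 = 872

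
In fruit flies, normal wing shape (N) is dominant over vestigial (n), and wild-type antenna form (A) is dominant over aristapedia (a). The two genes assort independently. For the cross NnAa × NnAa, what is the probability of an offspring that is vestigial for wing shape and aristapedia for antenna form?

Dihybrid cross NnAa × NnAa — consider each gene separately:
wing shape: Nn × Nn → 1 NN, 2 Nn, 1 nn → 3 N_ : 1 nn (out of 4)
antenna form: Aa × Aa → 1 AA, 2 Aa, 1 aa → 3 A_ : 1 aa (out of 4)
Looking for: vestigial (nn) and aristapedia (aa)
P(vestigial) = 1/4, P(aristapedia) = 1/4
P(both) = 1/4 × 1/4 = 1/16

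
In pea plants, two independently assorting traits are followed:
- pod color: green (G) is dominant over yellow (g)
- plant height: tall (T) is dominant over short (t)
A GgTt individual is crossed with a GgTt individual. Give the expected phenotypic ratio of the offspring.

Dihybrid cross GgTt × GgTt — consider each gene separately:
pod color: Gg × Gg → 1 GG, 2 Gg, 1 gg → 3 G_ : 1 gg (out of 4)
plant height: Tt × Tt → 1 TT, 2 Tt, 1 tt → 3 T_ : 1 tt (out of 4)
Combine (counts out of 4 × 4 = 16): green/tall (G_T_) = 3×3 = 9; green/short (G_tt) = 3×1 = 3; yellow/tall (ggT_) = 1×3 = 3; yellow/short (ggtt) = 1×1 = 1
Phenotype counts (out of 16): 9 green/tall, 3 green/short, 3 yellow/tall, 1 yellow/short
Ratio: 9 green/tall : 3 green/short : 3 yellow/tall : 1 yellow/short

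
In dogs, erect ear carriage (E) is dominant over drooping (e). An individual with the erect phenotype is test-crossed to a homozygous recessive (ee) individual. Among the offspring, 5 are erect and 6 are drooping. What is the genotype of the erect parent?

Test cross: ? × ee
Offspring: 5 erect, 6 drooping — approximately 1:1.
A 1:1 ratio in a test cross indicates the unknown parent is heterozygous (Ee).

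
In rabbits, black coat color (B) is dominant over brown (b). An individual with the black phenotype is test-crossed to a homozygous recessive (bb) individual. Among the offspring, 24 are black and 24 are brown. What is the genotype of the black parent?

Test cross: ? × bb
Offspring: 24 black, 24 brown — approximately 1:1.
A 1:1 ratio in a test cross indicates the unknown parent is heterozygous (Bb).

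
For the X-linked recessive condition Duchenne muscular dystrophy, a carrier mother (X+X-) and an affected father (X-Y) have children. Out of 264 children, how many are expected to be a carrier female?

Cross: X+X- × X-Y
Offspring: 1 X+X-, 1 X+Y, 1 X-X-, 1 X-Y
Probability of a carrier female: 1/4
Expected count = 1/4 × 264 = 66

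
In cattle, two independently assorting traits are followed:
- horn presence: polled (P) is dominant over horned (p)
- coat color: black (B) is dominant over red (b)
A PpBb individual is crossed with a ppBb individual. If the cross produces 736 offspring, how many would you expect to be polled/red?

Dihybrid cross PpBb × ppBb — consider each gene separately:
horn presence: Pp × pp → 2 Pp, 2 pp → 2 P_ : 2 pp (out of 4)
coat color: Bb × Bb → 1 BB, 2 Bb, 1 bb → 3 B_ : 1 bb (out of 4)
Combine (counts out of 4 × 4 = 16): polled/black (P_B_) = 2×3 = 6; polled/red (P_bb) = 2×1 = 2; horned/black (ppB_) = 2×3 = 6; horned/red (ppbb) = 2×1 = 2
Phenotype counts (out of 16): 6 polled/black, 2 polled/red, 6 horned/black, 2 horned/red
polled/red: 2 out of 16 → fraction 1/8
Expected count = 1/8 × 736 = 92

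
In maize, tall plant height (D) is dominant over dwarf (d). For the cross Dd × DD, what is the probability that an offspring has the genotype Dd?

Punnett square for Dd × DD:
Offspring genotypes: 2 DD, 2 Dd
Total offspring: 4
Count with target: 2
Probability: 2/4 = 1/2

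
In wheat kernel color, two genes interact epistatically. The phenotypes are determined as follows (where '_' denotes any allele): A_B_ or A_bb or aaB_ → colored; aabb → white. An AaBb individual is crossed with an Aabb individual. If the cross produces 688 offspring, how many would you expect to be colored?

Cross: AaBb × Aabb — consider each gene separately:
A gene: Aa × Aa → 1 AA, 2 Aa, 1 aa → 3 A_ : 1 aa (out of 4)
B gene: Bb × bb → 2 Bb, 2 bb → 2 B_ : 2 bb (out of 4)
Genotype classes (out of 4 × 4 = 16): A_B_ = 3×2 = 6; A_bb = 3×2 = 6; aaB_ = 1×2 = 2; aabb = 1×2 = 2
Apply the phenotype rules: A_B_ (6) + A_bb (6) + aaB_ (2) → colored; aabb (2) → white
Phenotype counts (out of 16): 14 colored, 2 white
colored: 14 out of 16 → fraction 7/8
Expected count = 7/8 × 688 = 602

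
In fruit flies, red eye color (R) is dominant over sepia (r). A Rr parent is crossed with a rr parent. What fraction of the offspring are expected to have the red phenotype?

Punnett square for Rr × rr:
Offspring genotypes: 2 Rr, 2 rr
Total offspring: 4
Count with target: 2
Probability: 2/4 = 1/2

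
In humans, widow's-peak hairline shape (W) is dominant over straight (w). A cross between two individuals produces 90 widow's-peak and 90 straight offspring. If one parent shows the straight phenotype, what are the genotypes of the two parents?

Observed offspring: 90 widow's-peak, 90 straight
The observed ratio simplifies to 1:1. One parent shows straight, so its genotype must be ww. A 1:1 offspring split requires the other parent to be heterozygous (Ww).
Parent genotypes: ww × Ww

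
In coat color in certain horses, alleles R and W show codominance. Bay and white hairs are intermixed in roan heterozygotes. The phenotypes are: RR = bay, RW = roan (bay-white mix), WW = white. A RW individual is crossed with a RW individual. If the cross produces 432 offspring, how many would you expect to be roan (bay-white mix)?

Punnett square for RW × RW:
Offspring genotypes: 1 RR, 2 RW, 1 WW
Phenotype counts: 1 bay, 2 roan (bay-white mix), 1 white
roan (bay-white mix): 2 out of 4 → fraction 1/2
Expected count = 1/2 × 432 = 216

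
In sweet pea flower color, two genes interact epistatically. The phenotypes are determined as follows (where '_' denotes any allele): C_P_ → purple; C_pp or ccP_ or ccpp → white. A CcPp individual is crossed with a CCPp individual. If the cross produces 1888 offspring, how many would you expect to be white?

Cross: CcPp × CCPp — consider each gene separately:
C gene: Cc × CC → 2 CC, 2 Cc → 4 C_ (out of 4)
P gene: Pp × Pp → 1 PP, 2 Pp, 1 pp → 3 P_ : 1 pp (out of 4)
Genotype classes (out of 4 × 4 = 16): C_P_ = 4×3 = 12; C_pp = 4×1 = 4
Apply the phenotype rules: C_P_ (12) → purple; C_pp (4) → white
Phenotype counts (out of 16): 12 purple, 4 white
white: 4 out of 16 → fraction 1/4
Expected count = 1/4 × 1888 = 472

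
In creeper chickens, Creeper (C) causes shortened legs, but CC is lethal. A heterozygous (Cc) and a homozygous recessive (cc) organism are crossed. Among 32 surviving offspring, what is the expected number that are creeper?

Cross: Cc × cc
Punnett square offspring (before lethality): 2 Cc, 2 cc
No CC offspring are produced in this cross.
creeper: 2 out of 4 → fraction 1/2
Expected count = 1/2 × 32 = 16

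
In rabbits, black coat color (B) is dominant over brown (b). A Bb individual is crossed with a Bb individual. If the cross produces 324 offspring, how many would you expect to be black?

Punnett square for Bb × Bb:
Offspring genotypes: 1 BB, 2 Bb, 1 bb
black: 3, brown: 1
black: 3 out of 4 → fraction 3/4
Expected count = 3/4 × 324 = 243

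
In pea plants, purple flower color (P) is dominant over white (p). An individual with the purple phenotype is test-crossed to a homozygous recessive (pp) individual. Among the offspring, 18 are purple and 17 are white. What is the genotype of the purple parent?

Test cross: ? × pp
Offspring: 18 purple, 17 white — approximately 1:1.
A 1:1 ratio in a test cross indicates the unknown parent is heterozygous (Pp).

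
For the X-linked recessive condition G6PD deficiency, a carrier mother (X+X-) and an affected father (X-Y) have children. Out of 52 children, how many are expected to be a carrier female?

Cross: X+X- × X-Y
Offspring: 1 X+X-, 1 X+Y, 1 X-X-, 1 X-Y
Probability of a carrier female: 1/4
Expected count = 1/4 × 52 = 13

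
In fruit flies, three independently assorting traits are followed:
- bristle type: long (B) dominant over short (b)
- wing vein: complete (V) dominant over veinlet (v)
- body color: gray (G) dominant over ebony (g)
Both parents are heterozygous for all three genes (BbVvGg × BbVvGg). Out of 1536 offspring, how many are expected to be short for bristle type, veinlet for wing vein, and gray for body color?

Trihybrid cross: BbVvGg × BbVvGg
Each trait segregates independently with a 3:1 phenotypic ratio, so each gene contributes 3/4 (dominant) or 1/4 (recessive).
Target: short (bristle type), veinlet (wing vein), gray (body color)
Probability = product of independent per-trait probabilities
= 1/4 × 1/4 × 3/4 = 3/64
Expected count = 3/64 × 1536 = 72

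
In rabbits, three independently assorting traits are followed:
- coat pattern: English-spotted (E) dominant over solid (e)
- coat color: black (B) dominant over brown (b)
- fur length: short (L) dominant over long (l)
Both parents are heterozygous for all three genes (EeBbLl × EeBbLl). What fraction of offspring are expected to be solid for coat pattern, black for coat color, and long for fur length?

Trihybrid cross: EeBbLl × EeBbLl
Each trait segregates independently with a 3:1 phenotypic ratio, so each gene contributes 3/4 (dominant) or 1/4 (recessive).
Target: solid (coat pattern), black (coat color), long (fur length)
Probability = product of independent per-trait probabilities
= 1/4 × 3/4 × 1/4 = 3/64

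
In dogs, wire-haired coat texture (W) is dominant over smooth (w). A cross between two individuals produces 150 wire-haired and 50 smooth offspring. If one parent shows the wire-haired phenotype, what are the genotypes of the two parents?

Observed offspring: 150 wire-haired, 50 smooth
The observed ratio simplifies to 3:1. Smooth (ww) offspring appear, so each parent must contribute one w allele. The parent stated to show wire-haired carries W, so it is Ww. The other parent is then either Ww or ww: Ww × ww would give a 1:1 split, whereas Ww × Ww gives 3:1 — matching the data. So both parents are heterozygous (Ww × Ww).
Parent genotypes: Ww × Ww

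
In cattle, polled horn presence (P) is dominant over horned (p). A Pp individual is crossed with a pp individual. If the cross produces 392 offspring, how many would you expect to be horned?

Punnett square for Pp × pp:
Offspring genotypes: 2 Pp, 2 pp
polled: 2, horned: 2
horned: 2 out of 4 → fraction 1/2
Expected count = 1/2 × 392 = 196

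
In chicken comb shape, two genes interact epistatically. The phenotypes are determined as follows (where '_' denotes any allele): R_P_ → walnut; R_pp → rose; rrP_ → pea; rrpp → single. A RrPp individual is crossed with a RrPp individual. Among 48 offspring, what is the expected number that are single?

Cross: RrPp × RrPp — consider each gene separately:
R gene: Rr × Rr → 1 RR, 2 Rr, 1 rr → 3 R_ : 1 rr (out of 4)
P gene: Pp × Pp → 1 PP, 2 Pp, 1 pp → 3 P_ : 1 pp (out of 4)
Genotype classes (out of 4 × 4 = 16): R_P_ = 3×3 = 9; R_pp = 3×1 = 3; rrP_ = 1×3 = 3; rrpp = 1×1 = 1
Apply the phenotype rules: R_P_ (9) → walnut; R_pp (3) → rose; rrP_ (3) → pea; rrpp (1) → single
Phenotype counts (out of 16): 9 walnut, 3 rose, 3 pea, 1 single
single: 1 out of 16 → fraction 1/16
Expected count = 1/16 × 48 = 3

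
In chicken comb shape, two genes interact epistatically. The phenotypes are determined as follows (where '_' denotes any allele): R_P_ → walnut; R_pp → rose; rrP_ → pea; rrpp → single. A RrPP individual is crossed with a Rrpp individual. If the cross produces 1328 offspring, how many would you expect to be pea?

Cross: RrPP × Rrpp — consider each gene separately:
R gene: Rr × Rr → 1 RR, 2 Rr, 1 rr → 3 R_ : 1 rr (out of 4)
P gene: PP × pp → 4 Pp → 4 P_ (out of 4)
Genotype classes (out of 4 × 4 = 16): R_P_ = 3×4 = 12; rrP_ = 1×4 = 4
Apply the phenotype rules: R_P_ (12) → walnut; rrP_ (4) → pea
Phenotype counts (out of 16): 12 walnut, 4 pea
pea: 4 out of 16 → fraction 1/4
Expected count = 1/4 × 1328 = 332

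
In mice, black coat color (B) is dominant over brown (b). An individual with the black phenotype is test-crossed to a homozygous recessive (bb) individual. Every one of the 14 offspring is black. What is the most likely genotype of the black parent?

Test cross: ? × bb
All offspring are black.
If the unknown parent were heterozygous (Bb), about half of 14 offspring would be brown; none are. The unknown parent is most likely homozygous dominant (BB).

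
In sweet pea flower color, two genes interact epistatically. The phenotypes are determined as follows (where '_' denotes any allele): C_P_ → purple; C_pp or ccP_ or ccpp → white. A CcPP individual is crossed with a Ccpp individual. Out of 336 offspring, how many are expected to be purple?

Cross: CcPP × Ccpp — consider each gene separately:
C gene: Cc × Cc → 1 CC, 2 Cc, 1 cc → 3 C_ : 1 cc (out of 4)
P gene: PP × pp → 4 Pp → 4 P_ (out of 4)
Genotype classes (out of 4 × 4 = 16): C_P_ = 3×4 = 12; ccP_ = 1×4 = 4
Apply the phenotype rules: C_P_ (12) → purple; ccP_ (4) → white
Phenotype counts (out of 16): 12 purple, 4 white
purple: 12 out of 16 → fraction 3/4
Expected count = 3/4 × 336 = 252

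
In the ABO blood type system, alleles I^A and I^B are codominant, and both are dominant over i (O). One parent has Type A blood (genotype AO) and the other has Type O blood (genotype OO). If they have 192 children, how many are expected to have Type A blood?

Cross: AO × OO
Possible offspring genotypes: 2 AO, 2 OO
Blood type counts: 2 Type A, 2 Type O
Probability of Type A: 2/4 = 1/2
Expected count = 1/2 × 192 = 96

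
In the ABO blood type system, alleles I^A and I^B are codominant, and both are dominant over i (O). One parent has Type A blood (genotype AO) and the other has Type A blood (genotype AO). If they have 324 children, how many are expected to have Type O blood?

Cross: AO × AO
Possible offspring genotypes: 1 AA, 2 AO, 1 OO
Blood type counts: 3 Type A, 1 Type O
Probability of Type O: 1/4
Expected count = 1/4 × 324 = 81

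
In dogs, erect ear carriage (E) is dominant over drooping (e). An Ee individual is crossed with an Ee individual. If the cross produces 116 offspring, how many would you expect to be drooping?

Punnett square for Ee × Ee:
Offspring genotypes: 1 EE, 2 Ee, 1 ee
erect: 3, drooping: 1
drooping: 1 out of 4 → fraction 1/4
Expected count = 1/4 × 116 = 29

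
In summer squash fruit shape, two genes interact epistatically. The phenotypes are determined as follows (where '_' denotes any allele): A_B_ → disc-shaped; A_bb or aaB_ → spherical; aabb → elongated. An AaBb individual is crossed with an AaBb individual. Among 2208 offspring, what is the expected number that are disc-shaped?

Cross: AaBb × AaBb — consider each gene separately:
A gene: Aa × Aa → 1 AA, 2 Aa, 1 aa → 3 A_ : 1 aa (out of 4)
B gene: Bb × Bb → 1 BB, 2 Bb, 1 bb → 3 B_ : 1 bb (out of 4)
Genotype classes (out of 4 × 4 = 16): A_B_ = 3×3 = 9; A_bb = 3×1 = 3; aaB_ = 1×3 = 3; aabb = 1×1 = 1
Apply the phenotype rules: A_B_ (9) → disc-shaped; A_bb (3) + aaB_ (3) → spherical; aabb (1) → elongated
Phenotype counts (out of 16): 9 disc-shaped, 6 spherical, 1 elongated
disc-shaped: 9 out of 16 → fraction 9/16
Expected count = 9/16 × 2208 = 1242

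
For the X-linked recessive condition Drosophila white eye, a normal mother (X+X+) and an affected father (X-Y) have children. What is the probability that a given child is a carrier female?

Cross: X+X+ × X-Y
Offspring: 2 X+X-, 2 X+Y
Probability of a carrier female: 2/4 = 1/2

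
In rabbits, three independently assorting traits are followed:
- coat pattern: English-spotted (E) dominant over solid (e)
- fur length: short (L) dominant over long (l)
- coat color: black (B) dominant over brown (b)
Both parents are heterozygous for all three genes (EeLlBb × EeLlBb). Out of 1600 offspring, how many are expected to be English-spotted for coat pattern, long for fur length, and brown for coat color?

Trihybrid cross: EeLlBb × EeLlBb
Each trait segregates independently with a 3:1 phenotypic ratio, so each gene contributes 3/4 (dominant) or 1/4 (recessive).
Target: English-spotted (coat pattern), long (fur length), brown (coat color)
Probability = product of independent per-trait probabilities
= 3/4 × 1/4 × 1/4 = 3/64
Expected count = 3/64 × 1600 = 75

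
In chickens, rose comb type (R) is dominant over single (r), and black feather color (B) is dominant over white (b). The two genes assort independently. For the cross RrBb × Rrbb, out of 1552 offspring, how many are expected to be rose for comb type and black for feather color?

Dihybrid cross RrBb × Rrbb — consider each gene separately:
comb type: Rr × Rr → 1 RR, 2 Rr, 1 rr → 3 R_ : 1 rr (out of 4)
feather color: Bb × bb → 2 Bb, 2 bb → 2 B_ : 2 bb (out of 4)
Looking for: rose (R_) and black (B_)
P(rose) = 3/4, P(black) = 2/4
P(both) = 3/4 × 2/4 = 6/16 = 3/8
Expected count = 3/8 × 1552 = 582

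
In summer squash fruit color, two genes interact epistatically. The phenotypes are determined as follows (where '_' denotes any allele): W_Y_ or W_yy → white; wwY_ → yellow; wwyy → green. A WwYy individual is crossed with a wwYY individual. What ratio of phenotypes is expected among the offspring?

Cross: WwYy × wwYY — consider each gene separately:
W gene: Ww × ww → 2 Ww, 2 ww → 2 W_ : 2 ww (out of 4)
Y gene: Yy × YY → 2 YY, 2 Yy → 4 Y_ (out of 4)
Genotype classes (out of 4 × 4 = 16): W_Y_ = 2×4 = 8; wwY_ = 2×4 = 8
Apply the phenotype rules: W_Y_ (8) → white; wwY_ (8) → yellow
Phenotype counts (out of 16): 8 white, 8 yellow
Ratio: 1 white : 1 yellow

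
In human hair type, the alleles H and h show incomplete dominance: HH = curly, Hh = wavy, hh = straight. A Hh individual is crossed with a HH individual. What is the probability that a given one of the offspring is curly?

Punnett square for Hh × HH:
Offspring genotypes: 2 HH, 2 Hh
Phenotype counts: 2 curly, 2 wavy
curly: 2 out of 4
Probability: 2/4 = 1/2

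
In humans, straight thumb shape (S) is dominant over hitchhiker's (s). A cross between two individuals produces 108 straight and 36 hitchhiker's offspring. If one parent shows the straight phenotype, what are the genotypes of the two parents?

Observed offspring: 108 straight, 36 hitchhiker's
The observed ratio simplifies to 3:1. Hitchhiker's (ss) offspring appear, so each parent must contribute one s allele. The parent stated to show straight carries S, so it is Ss. The other parent is then either Ss or ss: Ss × ss would give a 1:1 split, whereas Ss × Ss gives 3:1 — matching the data. So both parents are heterozygous (Ss × Ss).
Parent genotypes: Ss × Ss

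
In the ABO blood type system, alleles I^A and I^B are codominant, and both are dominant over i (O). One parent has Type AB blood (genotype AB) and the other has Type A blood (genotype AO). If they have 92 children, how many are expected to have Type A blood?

Cross: AB × AO
Possible offspring genotypes: 1 AA, 1 AO, 1 AB, 1 BO
Blood type counts: 2 Type A, 1 Type AB, 1 Type B
Probability of Type A: 2/4 = 1/2
Expected count = 1/2 × 92 = 46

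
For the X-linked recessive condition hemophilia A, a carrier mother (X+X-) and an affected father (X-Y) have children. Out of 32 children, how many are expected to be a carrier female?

Cross: X+X- × X-Y
Offspring: 1 X+X-, 1 X+Y, 1 X-X-, 1 X-Y
Probability of a carrier female: 1/4
Expected count = 1/4 × 32 = 8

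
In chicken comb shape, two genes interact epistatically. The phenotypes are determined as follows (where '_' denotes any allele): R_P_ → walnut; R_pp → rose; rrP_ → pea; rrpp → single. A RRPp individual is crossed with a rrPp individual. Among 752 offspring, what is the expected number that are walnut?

Cross: RRPp × rrPp — consider each gene separately:
R gene: RR × rr → 4 Rr → 4 R_ (out of 4)
P gene: Pp × Pp → 1 PP, 2 Pp, 1 pp → 3 P_ : 1 pp (out of 4)
Genotype classes (out of 4 × 4 = 16): R_P_ = 4×3 = 12; R_pp = 4×1 = 4
Apply the phenotype rules: R_P_ (12) → walnut; R_pp (4) → rose
Phenotype counts (out of 16): 12 walnut, 4 rose
walnut: 12 out of 16 → fraction 3/4
Expected count = 3/4 × 752 = 564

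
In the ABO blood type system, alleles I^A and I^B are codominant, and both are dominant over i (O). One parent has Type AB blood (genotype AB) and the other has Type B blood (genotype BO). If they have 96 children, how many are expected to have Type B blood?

Cross: AB × BO
Possible offspring genotypes: 1 AB, 1 AO, 1 BB, 1 BO
Blood type counts: 1 Type AB, 1 Type A, 2 Type B
Probability of Type B: 2/4 = 1/2
Expected count = 1/2 × 96 = 48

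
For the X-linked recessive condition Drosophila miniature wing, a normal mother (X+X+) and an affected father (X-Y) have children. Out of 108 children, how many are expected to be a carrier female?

Cross: X+X+ × X-Y
Offspring: 2 X+X-, 2 X+Y
Probability of a carrier female: 2/4 = 1/2
Expected count = 1/2 × 108 = 54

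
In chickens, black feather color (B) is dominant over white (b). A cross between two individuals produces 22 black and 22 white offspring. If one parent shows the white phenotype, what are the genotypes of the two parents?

Observed offspring: 22 black, 22 white
The observed ratio simplifies to 1:1. One parent shows white, so its genotype must be bb. A 1:1 offspring split requires the other parent to be heterozygous (Bb).
Parent genotypes: bb × Bb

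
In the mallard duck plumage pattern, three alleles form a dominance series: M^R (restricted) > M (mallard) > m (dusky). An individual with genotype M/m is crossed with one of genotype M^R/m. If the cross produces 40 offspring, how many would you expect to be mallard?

Cross: M/m × M^R/m
Allele dominance: M^R > M > m
Offspring genotypes: 1 M^R/M, 1 M/m, 1 M^R/m, 1 m/m
Phenotype counts: 2 restricted, 1 mallard, 1 dusky
mallard: 1 out of 4 → fraction 1/4
Expected count = 1/4 × 40 = 10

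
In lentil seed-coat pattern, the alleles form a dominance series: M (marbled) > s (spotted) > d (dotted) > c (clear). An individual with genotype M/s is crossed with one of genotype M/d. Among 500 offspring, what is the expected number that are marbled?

Cross: M/s × M/d
Allele dominance: M > s > d > c
Offspring genotypes: 1 M/M, 1 M/d, 1 M/s, 1 s/d
Phenotype counts: 3 marbled, 1 spotted
marbled: 3 out of 4 → fraction 3/4
Expected count = 3/4 × 500 = 375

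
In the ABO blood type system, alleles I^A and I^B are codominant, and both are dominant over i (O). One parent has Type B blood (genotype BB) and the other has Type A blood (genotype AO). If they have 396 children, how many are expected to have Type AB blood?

Cross: BB × AO
Possible offspring genotypes: 2 AB, 2 BO
Blood type counts: 2 Type AB, 2 Type B
Probability of Type AB: 2/4 = 1/2
Expected count = 1/2 × 396 = 198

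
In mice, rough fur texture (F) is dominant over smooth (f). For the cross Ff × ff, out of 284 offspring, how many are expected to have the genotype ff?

Punnett square for Ff × ff:
Offspring genotypes: 2 Ff, 2 ff
Total offspring: 4
Count with target: 2
Probability: 2/4 = 1/2
Expected count = 1/2 × 284 = 142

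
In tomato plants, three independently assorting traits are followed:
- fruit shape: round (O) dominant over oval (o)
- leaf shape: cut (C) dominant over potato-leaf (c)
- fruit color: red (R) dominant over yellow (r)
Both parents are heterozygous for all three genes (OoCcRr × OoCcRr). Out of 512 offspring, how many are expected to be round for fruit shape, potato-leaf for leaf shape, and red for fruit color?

Trihybrid cross: OoCcRr × OoCcRr
Each trait segregates independently with a 3:1 phenotypic ratio, so each gene contributes 3/4 (dominant) or 1/4 (recessive).
Target: round (fruit shape), potato-leaf (leaf shape), red (fruit color)
Probability = product of independent per-trait probabilities
= 3/4 × 1/4 × 3/4 = 9/64
Expected count = 9/64 × 512 = 72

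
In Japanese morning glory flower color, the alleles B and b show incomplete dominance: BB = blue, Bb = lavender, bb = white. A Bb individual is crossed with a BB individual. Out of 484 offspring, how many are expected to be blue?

Punnett square for Bb × BB:
Offspring genotypes: 2 BB, 2 Bb
Phenotype counts: 2 blue, 2 lavender
blue: 2 out of 4 → fraction 1/2
Expected count = 1/2 × 484 = 242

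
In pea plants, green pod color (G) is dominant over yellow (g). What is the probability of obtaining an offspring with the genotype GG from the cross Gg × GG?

Punnett square for Gg × GG:
Offspring genotypes: 2 GG, 2 Gg
Total offspring: 4
Count with target: 2
Probability: 2/4 = 1/2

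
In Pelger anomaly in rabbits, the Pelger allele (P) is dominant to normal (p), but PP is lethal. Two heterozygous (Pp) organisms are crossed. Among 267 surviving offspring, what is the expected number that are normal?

Cross: Pp × Pp
Punnett square offspring (before lethality): 1 PP, 2 Pp, 1 pp
The PP genotype is lethal (embryos die); surviving offspring: 2 Pp, 1 pp
normal: 1 out of 3 → fraction 1/3
Expected count = 1/3 × 267 = 89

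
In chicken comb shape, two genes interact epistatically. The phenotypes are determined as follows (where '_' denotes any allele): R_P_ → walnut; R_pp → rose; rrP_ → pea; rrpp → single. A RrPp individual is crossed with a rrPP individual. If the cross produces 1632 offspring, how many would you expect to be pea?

Cross: RrPp × rrPP — consider each gene separately:
R gene: Rr × rr → 2 Rr, 2 rr → 2 R_ : 2 rr (out of 4)
P gene: Pp × PP → 2 PP, 2 Pp → 4 P_ (out of 4)
Genotype classes (out of 4 × 4 = 16): R_P_ = 2×4 = 8; rrP_ = 2×4 = 8
Apply the phenotype rules: R_P_ (8) → walnut; rrP_ (8) → pea
Phenotype counts (out of 16): 8 walnut, 8 pea
pea: 8 out of 16 → fraction 1/2
Expected count = 1/2 × 1632 = 816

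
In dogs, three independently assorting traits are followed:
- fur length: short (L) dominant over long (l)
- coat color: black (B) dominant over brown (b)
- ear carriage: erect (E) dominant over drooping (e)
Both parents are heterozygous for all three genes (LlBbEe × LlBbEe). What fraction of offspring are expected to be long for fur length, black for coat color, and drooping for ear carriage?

Trihybrid cross: LlBbEe × LlBbEe
Each trait segregates independently with a 3:1 phenotypic ratio, so each gene contributes 3/4 (dominant) or 1/4 (recessive).
Target: long (fur length), black (coat color), drooping (ear carriage)
Probability = product of independent per-trait probabilities
= 1/4 × 3/4 × 1/4 = 3/64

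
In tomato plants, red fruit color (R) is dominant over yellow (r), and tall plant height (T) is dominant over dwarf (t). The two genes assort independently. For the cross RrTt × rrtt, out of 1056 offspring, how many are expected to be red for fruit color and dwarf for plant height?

Dihybrid cross RrTt × rrtt — consider each gene separately:
fruit color: Rr × rr → 2 Rr, 2 rr → 2 R_ : 2 rr (out of 4)
plant height: Tt × tt → 2 Tt, 2 tt → 2 T_ : 2 tt (out of 4)
Looking for: red (R_) and dwarf (tt)
P(red) = 2/4, P(dwarf) = 2/4
P(both) = 2/4 × 2/4 = 4/16 = 1/4
Expected count = 1/4 × 1056 = 264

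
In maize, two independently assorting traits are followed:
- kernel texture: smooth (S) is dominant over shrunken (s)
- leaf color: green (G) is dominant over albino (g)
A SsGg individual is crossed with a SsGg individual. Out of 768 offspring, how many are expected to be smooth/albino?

Dihybrid cross SsGg × SsGg — consider each gene separately:
kernel texture: Ss × Ss → 1 SS, 2 Ss, 1 ss → 3 S_ : 1 ss (out of 4)
leaf color: Gg × Gg → 1 GG, 2 Gg, 1 gg → 3 G_ : 1 gg (out of 4)
Combine (counts out of 4 × 4 = 16): smooth/green (S_G_) = 3×3 = 9; smooth/albino (S_gg) = 3×1 = 3; shrunken/green (ssG_) = 1×3 = 3; shrunken/albino (ssgg) = 1×1 = 1
Phenotype counts (out of 16): 9 smooth/green, 3 smooth/albino, 3 shrunken/green, 1 shrunken/albino
smooth/albino: 3 out of 16 → fraction 3/16
Expected count = 3/16 × 768 = 144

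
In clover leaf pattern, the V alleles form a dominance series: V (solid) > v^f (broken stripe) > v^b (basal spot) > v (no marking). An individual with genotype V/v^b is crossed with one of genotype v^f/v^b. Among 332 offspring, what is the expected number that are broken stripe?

Cross: V/v^b × v^f/v^b
Allele dominance: V > v^f > v^b > v
Offspring genotypes: 1 V/v^f, 1 V/v^b, 1 v^f/v^b, 1 v^b/v^b
Phenotype counts: 2 solid, 1 broken stripe, 1 basal spot
broken stripe: 1 out of 4 → fraction 1/4
Expected count = 1/4 × 332 = 83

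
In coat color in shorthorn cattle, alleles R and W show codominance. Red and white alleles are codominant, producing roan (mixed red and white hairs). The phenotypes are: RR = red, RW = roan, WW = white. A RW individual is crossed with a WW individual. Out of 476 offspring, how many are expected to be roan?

Punnett square for RW × WW:
Offspring genotypes: 2 RW, 2 WW
Phenotype counts: 2 roan, 2 white
roan: 2 out of 4 → fraction 1/2
Expected count = 1/2 × 476 = 238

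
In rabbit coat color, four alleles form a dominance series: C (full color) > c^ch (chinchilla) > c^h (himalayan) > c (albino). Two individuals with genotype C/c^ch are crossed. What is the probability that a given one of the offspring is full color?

Cross: C/c^ch × C/c^ch
Allele dominance: C > c^ch > c^h > c
Offspring genotypes: 1 C/C, 2 C/c^ch, 1 c^ch/c^ch
Phenotype counts: 3 full color, 1 chinchilla
full color: 3 out of 4
Probability: 3/4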